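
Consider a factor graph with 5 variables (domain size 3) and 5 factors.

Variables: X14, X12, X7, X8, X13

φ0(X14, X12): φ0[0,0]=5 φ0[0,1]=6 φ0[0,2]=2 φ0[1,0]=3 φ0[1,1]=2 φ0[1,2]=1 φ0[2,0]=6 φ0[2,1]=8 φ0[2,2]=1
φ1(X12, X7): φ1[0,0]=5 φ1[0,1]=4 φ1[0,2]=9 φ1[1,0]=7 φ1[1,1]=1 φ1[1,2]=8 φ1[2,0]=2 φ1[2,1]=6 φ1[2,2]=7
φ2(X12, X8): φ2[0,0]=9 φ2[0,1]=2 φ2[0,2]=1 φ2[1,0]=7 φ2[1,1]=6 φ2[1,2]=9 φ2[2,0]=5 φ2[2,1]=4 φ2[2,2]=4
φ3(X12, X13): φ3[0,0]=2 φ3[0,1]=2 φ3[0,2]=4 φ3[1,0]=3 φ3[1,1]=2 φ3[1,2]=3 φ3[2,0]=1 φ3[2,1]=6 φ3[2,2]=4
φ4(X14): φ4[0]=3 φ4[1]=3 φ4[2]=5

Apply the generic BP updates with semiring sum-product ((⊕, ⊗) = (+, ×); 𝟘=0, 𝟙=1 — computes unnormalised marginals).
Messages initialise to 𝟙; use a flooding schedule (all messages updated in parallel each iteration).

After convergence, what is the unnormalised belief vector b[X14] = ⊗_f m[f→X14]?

init: all messages = 𝟙 over 3 values
r1 m[φ0→X14] = [13, 6, 15]
r1 m[φ0→X12] = [14, 16, 4]
r1 m[φ1→X12] = [18, 16, 15]
r1 m[φ1→X7] = [14, 11, 24]
r1 m[φ2→X12] = [12, 22, 13]
r1 m[φ2→X8] = [21, 12, 14]
r1 m[φ3→X12] = [8, 8, 11]
r1 m[φ3→X13] = [6, 10, 11]
r1 m[φ4→X14] = [3, 3, 5]
r1 m[X14→φ0] = [1, 1, 1]
r1 m[X14→φ4] = [1, 1, 1]
r1 m[X12→φ0] = [1, 1, 1]
r1 m[X12→φ1] = [1, 1, 1]
r1 m[X12→φ2] = [1, 1, 1]
r1 m[X12→φ3] = [1, 1, 1]
r1 m[X7→φ1] = [1, 1, 1]
r1 m[X8→φ2] = [1, 1, 1]
r1 m[X13→φ3] = [1, 1, 1]
r2 m[φ0→X14] = [13, 6, 15]
r2 m[φ0→X12] = [14, 16, 4]
r2 m[φ1→X12] = [18, 16, 15]
r2 m[φ1→X7] = [14, 11, 24]
r2 m[φ2→X12] = [12, 22, 13]
r2 m[φ2→X8] = [21, 12, 14]
r2 m[φ3→X12] = [8, 8, 11]
r2 m[φ3→X13] = [6, 10, 11]
r2 m[φ4→X14] = [3, 3, 5]
r2 m[X14→φ0] = [3, 3, 5]
r2 m[X14→φ4] = [13, 6, 15]
r2 m[X12→φ0] = [1728, 2816, 2145]
r2 m[X12→φ1] = [1344, 2816, 572]
r2 m[X12→φ2] = [2016, 2048, 660]
r2 m[X12→φ3] = [3024, 5632, 780]
r2 m[X7→φ1] = [1, 1, 1]
r2 m[X8→φ2] = [1, 1, 1]
r2 m[X13→φ3] = [1, 1, 1]
r3 m[φ0→X14] = [29826, 12961, 35041]
r3 m[φ0→X12] = [54, 64, 14]
r3 m[φ1→X12] = [18, 16, 15]
r3 m[φ1→X7] = [27576, 11624, 38628]
r3 m[φ2→X12] = [12, 22, 13]
r3 m[φ2→X8] = [35780, 18960, 23088]
r3 m[φ3→X12] = [8, 8, 11]
r3 m[φ3→X13] = [23724, 21992, 32112]
r3 m[φ4→X14] = [3, 3, 5]
r3 m[X14→φ0] = [3, 3, 5]
r3 m[X14→φ4] = [13, 6, 15]
r3 m[X12→φ0] = [1728, 2816, 2145]
r3 m[X12→φ1] = [1344, 2816, 572]
r3 m[X12→φ2] = [2016, 2048, 660]
r3 m[X12→φ3] = [3024, 5632, 780]
r3 m[X7→φ1] = [1, 1, 1]
r3 m[X8→φ2] = [1, 1, 1]
r3 m[X13→φ3] = [1, 1, 1]
r4 m[φ0→X14] = [29826, 12961, 35041]
r4 m[φ0→X12] = [54, 64, 14]
r4 m[φ1→X12] = [18, 16, 15]
r4 m[φ1→X7] = [27576, 11624, 38628]
r4 m[φ2→X12] = [12, 22, 13]
r4 m[φ2→X8] = [35780, 18960, 23088]
r4 m[φ3→X12] = [8, 8, 11]
r4 m[φ3→X13] = [23724, 21992, 32112]
r4 m[φ4→X14] = [3, 3, 5]
r4 m[X14→φ0] = [3, 3, 5]
r4 m[X14→φ4] = [29826, 12961, 35041]
r4 m[X12→φ0] = [1728, 2816, 2145]
r4 m[X12→φ1] = [5184, 11264, 2002]
r4 m[X12→φ2] = [7776, 8192, 2310]
r4 m[X12→φ3] = [11664, 22528, 2730]
r4 m[X7→φ1] = [1, 1, 1]
r4 m[X8→φ2] = [1, 1, 1]
r4 m[X13→φ3] = [1, 1, 1]
r5 m[φ0→X14] = [29826, 12961, 35041]
r5 m[φ0→X12] = [54, 64, 14]
r5 m[φ1→X12] = [18, 16, 15]
r5 m[φ1→X7] = [108772, 44012, 150782]
r5 m[φ2→X12] = [12, 22, 13]
r5 m[φ2→X8] = [138878, 73944, 90744]
r5 m[φ3→X12] = [8, 8, 11]
r5 m[φ3→X13] = [93642, 84764, 125160]
r5 m[φ4→X14] = [3, 3, 5]
r5 m[X14→φ0] = [3, 3, 5]
r5 m[X14→φ4] = [29826, 12961, 35041]
r5 m[X12→φ0] = [1728, 2816, 2145]
r5 m[X12→φ1] = [5184, 11264, 2002]
r5 m[X12→φ2] = [7776, 8192, 2310]
r5 m[X12→φ3] = [11664, 22528, 2730]
r5 m[X7→φ1] = [1, 1, 1]
r5 m[X8→φ2] = [1, 1, 1]
r5 m[X13→φ3] = [1, 1, 1]
r6 m[φ0→X14] = [29826, 12961, 35041]
r6 m[φ0→X12] = [54, 64, 14]
r6 m[φ1→X12] = [18, 16, 15]
r6 m[φ1→X7] = [108772, 44012, 150782]
r6 m[φ2→X12] = [12, 22, 13]
r6 m[φ2→X8] = [138878, 73944, 90744]
r6 m[φ3→X12] = [8, 8, 11]
r6 m[φ3→X13] = [93642, 84764, 125160]
r6 m[φ4→X14] = [3, 3, 5]
r6 m[X14→φ0] = [3, 3, 5]
r6 m[X14→φ4] = [29826, 12961, 35041]
r6 m[X12→φ0] = [1728, 2816, 2145]
r6 m[X12→φ1] = [5184, 11264, 2002]
r6 m[X12→φ2] = [7776, 8192, 2310]
r6 m[X12→φ3] = [11664, 22528, 2730]
r6 m[X7→φ1] = [1, 1, 1]
r6 m[X8→φ2] = [1, 1, 1]
r6 m[X13→φ3] = [1, 1, 1]
fixed point reached at round 6
b[X14] = ⊗ incoming = [89478, 38883, 175205]

b[X14] = [89478, 38883, 175205]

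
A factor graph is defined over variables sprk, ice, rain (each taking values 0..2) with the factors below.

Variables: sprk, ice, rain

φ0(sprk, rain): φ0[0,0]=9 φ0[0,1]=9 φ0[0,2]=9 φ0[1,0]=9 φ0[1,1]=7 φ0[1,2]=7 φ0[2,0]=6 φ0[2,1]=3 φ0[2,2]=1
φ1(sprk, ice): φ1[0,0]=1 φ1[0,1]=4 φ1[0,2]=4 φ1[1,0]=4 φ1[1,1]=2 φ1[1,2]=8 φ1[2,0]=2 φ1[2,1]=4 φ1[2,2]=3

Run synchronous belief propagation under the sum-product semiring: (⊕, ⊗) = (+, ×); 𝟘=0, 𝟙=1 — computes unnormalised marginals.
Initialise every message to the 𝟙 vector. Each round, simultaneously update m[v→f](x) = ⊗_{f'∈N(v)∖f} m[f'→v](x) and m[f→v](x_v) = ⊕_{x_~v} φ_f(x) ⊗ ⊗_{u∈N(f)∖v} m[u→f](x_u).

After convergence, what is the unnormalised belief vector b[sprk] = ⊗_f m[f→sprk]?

init: all messages = 𝟙 over 3 values
r1 m[φ0→sprk] = [27, 23, 10]
r1 m[φ0→rain] = [24, 19, 17]
r1 m[φ1→sprk] = [9, 14, 9]
r1 m[φ1→ice] = [7, 10, 15]
r1 m[sprk→φ0] = [1, 1, 1]
r1 m[sprk→φ1] = [1, 1, 1]
r1 m[ice→φ1] = [1, 1, 1]
r1 m[rain→φ0] = [1, 1, 1]
r2 m[φ0→sprk] = [27, 23, 10]
r2 m[φ0→rain] = [24, 19, 17]
r2 m[φ1→sprk] = [9, 14, 9]
r2 m[φ1→ice] = [7, 10, 15]
r2 m[sprk→φ0] = [9, 14, 9]
r2 m[sprk→φ1] = [27, 23, 10]
r2 m[ice→φ1] = [1, 1, 1]
r2 m[rain→φ0] = [1, 1, 1]
r3 m[φ0→sprk] = [27, 23, 10]
r3 m[φ0→rain] = [261, 206, 188]
r3 m[φ1→sprk] = [9, 14, 9]
r3 m[φ1→ice] = [139, 194, 322]
r3 m[sprk→φ0] = [9, 14, 9]
r3 m[sprk→φ1] = [27, 23, 10]
r3 m[ice→φ1] = [1, 1, 1]
r3 m[rain→φ0] = [1, 1, 1]
r4 m[φ0→sprk] = [27, 23, 10]
r4 m[φ0→rain] = [261, 206, 188]
r4 m[φ1→sprk] = [9, 14, 9]
r4 m[φ1→ice] = [139, 194, 322]
r4 m[sprk→φ0] = [9, 14, 9]
r4 m[sprk→φ1] = [27, 23, 10]
r4 m[ice→φ1] = [1, 1, 1]
r4 m[rain→φ0] = [1, 1, 1]
fixed point reached at round 4
b[sprk] = ⊗ incoming = [243, 322, 90]

b[sprk] = [243, 322, 90]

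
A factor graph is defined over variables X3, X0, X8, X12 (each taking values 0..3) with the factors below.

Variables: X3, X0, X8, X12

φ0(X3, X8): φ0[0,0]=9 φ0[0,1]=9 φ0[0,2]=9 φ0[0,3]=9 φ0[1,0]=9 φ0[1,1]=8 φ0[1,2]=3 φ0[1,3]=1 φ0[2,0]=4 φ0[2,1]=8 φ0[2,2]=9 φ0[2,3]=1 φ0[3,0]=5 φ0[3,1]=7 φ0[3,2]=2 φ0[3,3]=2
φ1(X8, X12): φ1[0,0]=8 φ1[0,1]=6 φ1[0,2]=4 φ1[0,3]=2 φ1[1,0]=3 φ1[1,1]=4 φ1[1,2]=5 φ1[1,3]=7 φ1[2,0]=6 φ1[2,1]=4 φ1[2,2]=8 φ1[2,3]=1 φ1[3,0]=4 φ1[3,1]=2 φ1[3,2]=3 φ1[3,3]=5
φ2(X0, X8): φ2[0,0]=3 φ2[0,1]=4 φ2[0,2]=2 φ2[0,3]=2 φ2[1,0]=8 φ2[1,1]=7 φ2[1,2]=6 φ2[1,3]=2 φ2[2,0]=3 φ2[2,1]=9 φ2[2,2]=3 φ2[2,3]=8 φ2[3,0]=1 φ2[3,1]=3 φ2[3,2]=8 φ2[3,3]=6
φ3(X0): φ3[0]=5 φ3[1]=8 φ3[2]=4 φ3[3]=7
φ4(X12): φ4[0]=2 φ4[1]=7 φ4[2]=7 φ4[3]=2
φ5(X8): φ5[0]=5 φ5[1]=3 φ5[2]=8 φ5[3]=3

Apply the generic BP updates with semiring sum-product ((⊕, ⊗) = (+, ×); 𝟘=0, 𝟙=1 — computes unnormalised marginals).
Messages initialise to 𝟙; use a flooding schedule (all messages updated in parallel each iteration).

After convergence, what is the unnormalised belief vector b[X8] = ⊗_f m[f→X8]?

b[X8] = [1190700, 1059744, 2272032, 206700]

init: all messages = 𝟙 over 4 values
r1 m[φ0→X3] = [36, 21, 22, 16]
r1 m[φ0→X8] = [27, 32, 23, 13]
r1 m[φ1→X8] = [20, 19, 19, 14]
r1 m[φ1→X12] = [21, 16, 20, 15]
r1 m[φ2→X0] = [11, 23, 23, 18]
r1 m[φ2→X8] = [15, 23, 19, 18]
r1 m[φ3→X0] = [5, 8, 4, 7]
r1 m[φ4→X12] = [2, 7, 7, 2]
r1 m[φ5→X8] = [5, 3, 8, 3]
r1 m[X3→φ0] = [1, 1, 1, 1]
r1 m[X0→φ2] = [1, 1, 1, 1]
r1 m[X0→φ3] = [1, 1, 1, 1]
r1 m[X8→φ0] = [1, 1, 1, 1]
r1 m[X8→φ1] = [1, 1, 1, 1]
r1 m[X8→φ2] = [1, 1, 1, 1]
r1 m[X8→φ5] = [1, 1, 1, 1]
r1 m[X12→φ1] = [1, 1, 1, 1]
r1 m[X12→φ4] = [1, 1, 1, 1]
r2 m[φ0→X3] = [36, 21, 22, 16]
r2 m[φ0→X8] = [27, 32, 23, 13]
r2 m[φ1→X8] = [20, 19, 19, 14]
r2 m[φ1→X12] = [21, 16, 20, 15]
r2 m[φ2→X0] = [11, 23, 23, 18]
r2 m[φ2→X8] = [15, 23, 19, 18]
r2 m[φ3→X0] = [5, 8, 4, 7]
r2 m[φ4→X12] = [2, 7, 7, 2]
r2 m[φ5→X8] = [5, 3, 8, 3]
r2 m[X3→φ0] = [1, 1, 1, 1]
r2 m[X0→φ2] = [5, 8, 4, 7]
r2 m[X0→φ3] = [11, 23, 23, 18]
r2 m[X8→φ0] = [1500, 1311, 2888, 756]
r2 m[X8→φ1] = [2025, 2208, 3496, 702]
r2 m[X8→φ2] = [2700, 1824, 3496, 546]
r2 m[X8→φ5] = [8100, 13984, 8303, 3276]
r2 m[X12→φ1] = [2, 7, 7, 2]
r2 m[X12→φ4] = [21, 16, 20, 15]
r3 m[φ0→X3] = [58095, 33408, 43236, 23965]
r3 m[φ0→X8] = [27, 32, 23, 13]
r3 m[φ1→X8] = [90, 83, 98, 53]
r3 m[φ1→X12] = [46608, 36370, 49214, 26512]
r3 m[φ2→X0] = [23480, 56436, 39372, 39416]
r3 m[φ2→X8] = [98, 133, 126, 100]
r3 m[φ3→X0] = [5, 8, 4, 7]
r3 m[φ4→X12] = [2, 7, 7, 2]
r3 m[φ5→X8] = [5, 3, 8, 3]
r3 m[X3→φ0] = [1, 1, 1, 1]
r3 m[X0→φ2] = [5, 8, 4, 7]
r3 m[X0→φ3] = [11, 23, 23, 18]
r3 m[X8→φ0] = [1500, 1311, 2888, 756]
r3 m[X8→φ1] = [2025, 2208, 3496, 702]
r3 m[X8→φ2] = [2700, 1824, 3496, 546]
r3 m[X8→φ5] = [8100, 13984, 8303, 3276]
r3 m[X12→φ1] = [2, 7, 7, 2]
r3 m[X12→φ4] = [21, 16, 20, 15]
r4 m[φ0→X3] = [58095, 33408, 43236, 23965]
r4 m[φ0→X8] = [27, 32, 23, 13]
r4 m[φ1→X8] = [90, 83, 98, 53]
r4 m[φ1→X12] = [46608, 36370, 49214, 26512]
r4 m[φ2→X0] = [23480, 56436, 39372, 39416]
r4 m[φ2→X8] = [98, 133, 126, 100]
r4 m[φ3→X0] = [5, 8, 4, 7]
r4 m[φ4→X12] = [2, 7, 7, 2]
r4 m[φ5→X8] = [5, 3, 8, 3]
r4 m[X3→φ0] = [1, 1, 1, 1]
r4 m[X0→φ2] = [5, 8, 4, 7]
r4 m[X0→φ3] = [23480, 56436, 39372, 39416]
r4 m[X8→φ0] = [44100, 33117, 98784, 15900]
r4 m[X8→φ1] = [13230, 12768, 23184, 3900]
r4 m[X8→φ2] = [12150, 7968, 18032, 2067]
r4 m[X8→φ5] = [238140, 353248, 284004, 68900]
r4 m[X12→φ1] = [2, 7, 7, 2]
r4 m[X12→φ4] = [46608, 36370, 49214, 26512]
r5 m[φ0→X3] = [1727109, 974088, 1346292, 681687]
r5 m[φ0→X8] = [27, 32, 23, 13]
r5 m[φ1→X8] = [90, 83, 98, 53]
r5 m[φ1→X12] = [298848, 230988, 313932, 158520]
r5 m[φ2→X0] = [108520, 265302, 178794, 192712]
r5 m[φ2→X8] = [98, 133, 126, 100]
r5 m[φ3→X0] = [5, 8, 4, 7]
r5 m[φ4→X12] = [2, 7, 7, 2]
r5 m[φ5→X8] = [5, 3, 8, 3]
r5 m[X3→φ0] = [1, 1, 1, 1]
r5 m[X0→φ2] = [5, 8, 4, 7]
r5 m[X0→φ3] = [23480, 56436, 39372, 39416]
r5 m[X8→φ0] = [44100, 33117, 98784, 15900]
r5 m[X8→φ1] = [13230, 12768, 23184, 3900]
r5 m[X8→φ2] = [12150, 7968, 18032, 2067]
r5 m[X8→φ5] = [238140, 353248, 284004, 68900]
r5 m[X12→φ1] = [2, 7, 7, 2]
r5 m[X12→φ4] = [46608, 36370, 49214, 26512]
r6 m[φ0→X3] = [1727109, 974088, 1346292, 681687]
r6 m[φ0→X8] = [27, 32, 23, 13]
r6 m[φ1→X8] = [90, 83, 98, 53]
r6 m[φ1→X12] = [298848, 230988, 313932, 158520]
r6 m[φ2→X0] = [108520, 265302, 178794, 192712]
r6 m[φ2→X8] = [98, 133, 126, 100]
r6 m[φ3→X0] = [5, 8, 4, 7]
r6 m[φ4→X12] = [2, 7, 7, 2]
r6 m[φ5→X8] = [5, 3, 8, 3]
r6 m[X3→φ0] = [1, 1, 1, 1]
r6 m[X0→φ2] = [5, 8, 4, 7]
r6 m[X0→φ3] = [108520, 265302, 178794, 192712]
r6 m[X8→φ0] = [44100, 33117, 98784, 15900]
r6 m[X8→φ1] = [13230, 12768, 23184, 3900]
r6 m[X8→φ2] = [12150, 7968, 18032, 2067]
r6 m[X8→φ5] = [238140, 353248, 284004, 68900]
r6 m[X12→φ1] = [2, 7, 7, 2]
r6 m[X12→φ4] = [298848, 230988, 313932, 158520]
r7 m[φ0→X3] = [1727109, 974088, 1346292, 681687]
r7 m[φ0→X8] = [27, 32, 23, 13]
r7 m[φ1→X8] = [90, 83, 98, 53]
r7 m[φ1→X12] = [298848, 230988, 313932, 158520]
r7 m[φ2→X0] = [108520, 265302, 178794, 192712]
r7 m[φ2→X8] = [98, 133, 126, 100]
r7 m[φ3→X0] = [5, 8, 4, 7]
r7 m[φ4→X12] = [2, 7, 7, 2]
r7 m[φ5→X8] = [5, 3, 8, 3]
r7 m[X3→φ0] = [1, 1, 1, 1]
r7 m[X0→φ2] = [5, 8, 4, 7]
r7 m[X0→φ3] = [108520, 265302, 178794, 192712]
r7 m[X8→φ0] = [44100, 33117, 98784, 15900]
r7 m[X8→φ1] = [13230, 12768, 23184, 3900]
r7 m[X8→φ2] = [12150, 7968, 18032, 2067]
r7 m[X8→φ5] = [238140, 353248, 284004, 68900]
r7 m[X12→φ1] = [2, 7, 7, 2]
r7 m[X12→φ4] = [298848, 230988, 313932, 158520]
fixed point reached at round 7
b[X8] = ⊗ incoming = [1190700, 1059744, 2272032, 206700]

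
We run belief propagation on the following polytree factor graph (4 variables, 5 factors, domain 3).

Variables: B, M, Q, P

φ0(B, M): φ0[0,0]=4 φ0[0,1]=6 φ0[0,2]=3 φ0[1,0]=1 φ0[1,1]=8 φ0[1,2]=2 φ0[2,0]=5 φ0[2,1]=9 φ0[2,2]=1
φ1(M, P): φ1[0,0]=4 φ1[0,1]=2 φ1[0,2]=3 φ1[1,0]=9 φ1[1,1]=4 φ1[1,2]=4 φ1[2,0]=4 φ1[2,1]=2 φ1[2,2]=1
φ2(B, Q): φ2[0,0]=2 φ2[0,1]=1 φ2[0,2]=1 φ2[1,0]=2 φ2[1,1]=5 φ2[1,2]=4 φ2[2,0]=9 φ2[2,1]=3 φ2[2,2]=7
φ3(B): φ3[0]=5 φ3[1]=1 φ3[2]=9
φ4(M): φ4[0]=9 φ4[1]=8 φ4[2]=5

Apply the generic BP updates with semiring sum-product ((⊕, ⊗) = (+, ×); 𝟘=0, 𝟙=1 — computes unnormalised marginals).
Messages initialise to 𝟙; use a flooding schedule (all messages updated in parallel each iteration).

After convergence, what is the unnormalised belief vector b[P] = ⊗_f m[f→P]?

b[P] = [164900, 75462, 82711]

init: all messages = 𝟙 over 3 values
r1 m[φ0→B] = [13, 11, 15]
r1 m[φ0→M] = [10, 23, 6]
r1 m[φ1→M] = [9, 17, 7]
r1 m[φ1→P] = [17, 8, 8]
r1 m[φ2→B] = [4, 11, 19]
r1 m[φ2→Q] = [13, 9, 12]
r1 m[φ3→B] = [5, 1, 9]
r1 m[φ4→M] = [9, 8, 5]
r1 m[B→φ0] = [1, 1, 1]
r1 m[B→φ2] = [1, 1, 1]
r1 m[B→φ3] = [1, 1, 1]
r1 m[M→φ0] = [1, 1, 1]
r1 m[M→φ1] = [1, 1, 1]
r1 m[M→φ4] = [1, 1, 1]
r1 m[Q→φ2] = [1, 1, 1]
r1 m[P→φ1] = [1, 1, 1]
r2 m[φ0→B] = [13, 11, 15]
r2 m[φ0→M] = [10, 23, 6]
r2 m[φ1→M] = [9, 17, 7]
r2 m[φ1→P] = [17, 8, 8]
r2 m[φ2→B] = [4, 11, 19]
r2 m[φ2→Q] = [13, 9, 12]
r2 m[φ3→B] = [5, 1, 9]
r2 m[φ4→M] = [9, 8, 5]
r2 m[B→φ0] = [20, 11, 171]
r2 m[B→φ2] = [65, 11, 135]
r2 m[B→φ3] = [52, 121, 285]
r2 m[M→φ0] = [81, 136, 35]
r2 m[M→φ1] = [90, 184, 30]
r2 m[M→φ4] = [90, 391, 42]
r2 m[Q→φ2] = [1, 1, 1]
r2 m[P→φ1] = [1, 1, 1]
r3 m[φ0→B] = [1245, 1239, 1664]
r3 m[φ0→M] = [946, 1747, 253]
r3 m[φ1→M] = [9, 17, 7]
r3 m[φ1→P] = [2136, 976, 1036]
r3 m[φ2→B] = [4, 11, 19]
r3 m[φ2→Q] = [1367, 525, 1054]
r3 m[φ3→B] = [5, 1, 9]
r3 m[φ4→M] = [9, 8, 5]
r3 m[B→φ0] = [20, 11, 171]
r3 m[B→φ2] = [65, 11, 135]
r3 m[B→φ3] = [52, 121, 285]
r3 m[M→φ0] = [81, 136, 35]
r3 m[M→φ1] = [90, 184, 30]
r3 m[M→φ4] = [90, 391, 42]
r3 m[Q→φ2] = [1, 1, 1]
r3 m[P→φ1] = [1, 1, 1]
r4 m[φ0→B] = [1245, 1239, 1664]
r4 m[φ0→M] = [946, 1747, 253]
r4 m[φ1→M] = [9, 17, 7]
r4 m[φ1→P] = [2136, 976, 1036]
r4 m[φ2→B] = [4, 11, 19]
r4 m[φ2→Q] = [1367, 525, 1054]
r4 m[φ3→B] = [5, 1, 9]
r4 m[φ4→M] = [9, 8, 5]
r4 m[B→φ0] = [20, 11, 171]
r4 m[B→φ2] = [6225, 1239, 14976]
r4 m[B→φ3] = [4980, 13629, 31616]
r4 m[M→φ0] = [81, 136, 35]
r4 m[M→φ1] = [8514, 13976, 1265]
r4 m[M→φ4] = [8514, 29699, 1771]
r4 m[Q→φ2] = [1, 1, 1]
r4 m[P→φ1] = [1, 1, 1]
r5 m[φ0→B] = [1245, 1239, 1664]
r5 m[φ0→M] = [946, 1747, 253]
r5 m[φ1→M] = [9, 17, 7]
r5 m[φ1→P] = [164900, 75462, 82711]
r5 m[φ2→B] = [4, 11, 19]
r5 m[φ2→Q] = [149712, 57348, 116013]
r5 m[φ3→B] = [5, 1, 9]
r5 m[φ4→M] = [9, 8, 5]
r5 m[B→φ0] = [20, 11, 171]
r5 m[B→φ2] = [6225, 1239, 14976]
r5 m[B→φ3] = [4980, 13629, 31616]
r5 m[M→φ0] = [81, 136, 35]
r5 m[M→φ1] = [8514, 13976, 1265]
r5 m[M→φ4] = [8514, 29699, 1771]
r5 m[Q→φ2] = [1, 1, 1]
r5 m[P→φ1] = [1, 1, 1]
r6 m[φ0→B] = [1245, 1239, 1664]
r6 m[φ0→M] = [946, 1747, 253]
r6 m[φ1→M] = [9, 17, 7]
r6 m[φ1→P] = [164900, 75462, 82711]
r6 m[φ2→B] = [4, 11, 19]
r6 m[φ2→Q] = [149712, 57348, 116013]
r6 m[φ3→B] = [5, 1, 9]
r6 m[φ4→M] = [9, 8, 5]
r6 m[B→φ0] = [20, 11, 171]
r6 m[B→φ2] = [6225, 1239, 14976]
r6 m[B→φ3] = [4980, 13629, 31616]
r6 m[M→φ0] = [81, 136, 35]
r6 m[M→φ1] = [8514, 13976, 1265]
r6 m[M→φ4] = [8514, 29699, 1771]
r6 m[Q→φ2] = [1, 1, 1]
r6 m[P→φ1] = [1, 1, 1]
fixed point reached at round 6
b[P] = ⊗ incoming = [164900, 75462, 82711]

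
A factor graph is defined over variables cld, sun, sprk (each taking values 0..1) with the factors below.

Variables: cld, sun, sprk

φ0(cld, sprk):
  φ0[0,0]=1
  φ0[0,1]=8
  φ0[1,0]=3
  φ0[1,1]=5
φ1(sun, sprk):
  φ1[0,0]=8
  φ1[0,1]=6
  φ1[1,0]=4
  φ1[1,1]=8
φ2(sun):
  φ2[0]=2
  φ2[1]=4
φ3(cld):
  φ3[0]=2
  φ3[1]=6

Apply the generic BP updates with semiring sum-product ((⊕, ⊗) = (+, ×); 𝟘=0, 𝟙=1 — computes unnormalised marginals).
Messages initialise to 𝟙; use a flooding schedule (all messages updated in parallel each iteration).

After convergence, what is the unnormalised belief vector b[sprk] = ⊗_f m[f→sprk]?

init: all messages = 𝟙 over 2 values
r1 m[φ0→cld] = [9, 8]
r1 m[φ0→sprk] = [4, 13]
r1 m[φ1→sun] = [14, 12]
r1 m[φ1→sprk] = [12, 14]
r1 m[φ2→sun] = [2, 4]
r1 m[φ3→cld] = [2, 6]
r1 m[cld→φ0] = [1, 1]
r1 m[cld→φ3] = [1, 1]
r1 m[sun→φ1] = [1, 1]
r1 m[sun→φ2] = [1, 1]
r1 m[sprk→φ0] = [1, 1]
r1 m[sprk→φ1] = [1, 1]
r2 m[φ0→cld] = [9, 8]
r2 m[φ0→sprk] = [4, 13]
r2 m[φ1→sun] = [14, 12]
r2 m[φ1→sprk] = [12, 14]
r2 m[φ2→sun] = [2, 4]
r2 m[φ3→cld] = [2, 6]
r2 m[cld→φ0] = [2, 6]
r2 m[cld→φ3] = [9, 8]
r2 m[sun→φ1] = [2, 4]
r2 m[sun→φ2] = [14, 12]
r2 m[sprk→φ0] = [12, 14]
r2 m[sprk→φ1] = [4, 13]
r3 m[φ0→cld] = [124, 106]
r3 m[φ0→sprk] = [20, 46]
r3 m[φ1→sun] = [110, 120]
r3 m[φ1→sprk] = [32, 44]
r3 m[φ2→sun] = [2, 4]
r3 m[φ3→cld] = [2, 6]
r3 m[cld→φ0] = [2, 6]
r3 m[cld→φ3] = [9, 8]
r3 m[sun→φ1] = [2, 4]
r3 m[sun→φ2] = [14, 12]
r3 m[sprk→φ0] = [12, 14]
r3 m[sprk→φ1] = [4, 13]
r4 m[φ0→cld] = [124, 106]
r4 m[φ0→sprk] = [20, 46]
r4 m[φ1→sun] = [110, 120]
r4 m[φ1→sprk] = [32, 44]
r4 m[φ2→sun] = [2, 4]
r4 m[φ3→cld] = [2, 6]
r4 m[cld→φ0] = [2, 6]
r4 m[cld→φ3] = [124, 106]
r4 m[sun→φ1] = [2, 4]
r4 m[sun→φ2] = [110, 120]
r4 m[sprk→φ0] = [32, 44]
r4 m[sprk→φ1] = [20, 46]
r5 m[φ0→cld] = [384, 316]
r5 m[φ0→sprk] = [20, 46]
r5 m[φ1→sun] = [436, 448]
r5 m[φ1→sprk] = [32, 44]
r5 m[φ2→sun] = [2, 4]
r5 m[φ3→cld] = [2, 6]
r5 m[cld→φ0] = [2, 6]
r5 m[cld→φ3] = [124, 106]
r5 m[sun→φ1] = [2, 4]
r5 m[sun→φ2] = [110, 120]
r5 m[sprk→φ0] = [32, 44]
r5 m[sprk→φ1] = [20, 46]
r6 m[φ0→cld] = [384, 316]
r6 m[φ0→sprk] = [20, 46]
r6 m[φ1→sun] = [436, 448]
r6 m[φ1→sprk] = [32, 44]
r6 m[φ2→sun] = [2, 4]
r6 m[φ3→cld] = [2, 6]
r6 m[cld→φ0] = [2, 6]
r6 m[cld→φ3] = [384, 316]
r6 m[sun→φ1] = [2, 4]
r6 m[sun→φ2] = [436, 448]
r6 m[sprk→φ0] = [32, 44]
r6 m[sprk→φ1] = [20, 46]
r7 m[φ0→cld] = [384, 316]
r7 m[φ0→sprk] = [20, 46]
r7 m[φ1→sun] = [436, 448]
r7 m[φ1→sprk] = [32, 44]
r7 m[φ2→sun] = [2, 4]
r7 m[φ3→cld] = [2, 6]
r7 m[cld→φ0] = [2, 6]
r7 m[cld→φ3] = [384, 316]
r7 m[sun→φ1] = [2, 4]
r7 m[sun→φ2] = [436, 448]
r7 m[sprk→φ0] = [32, 44]
r7 m[sprk→φ1] = [20, 46]
fixed point reached at round 7
b[sprk] = ⊗ incoming = [640, 2024]

b[sprk] = [640, 2024]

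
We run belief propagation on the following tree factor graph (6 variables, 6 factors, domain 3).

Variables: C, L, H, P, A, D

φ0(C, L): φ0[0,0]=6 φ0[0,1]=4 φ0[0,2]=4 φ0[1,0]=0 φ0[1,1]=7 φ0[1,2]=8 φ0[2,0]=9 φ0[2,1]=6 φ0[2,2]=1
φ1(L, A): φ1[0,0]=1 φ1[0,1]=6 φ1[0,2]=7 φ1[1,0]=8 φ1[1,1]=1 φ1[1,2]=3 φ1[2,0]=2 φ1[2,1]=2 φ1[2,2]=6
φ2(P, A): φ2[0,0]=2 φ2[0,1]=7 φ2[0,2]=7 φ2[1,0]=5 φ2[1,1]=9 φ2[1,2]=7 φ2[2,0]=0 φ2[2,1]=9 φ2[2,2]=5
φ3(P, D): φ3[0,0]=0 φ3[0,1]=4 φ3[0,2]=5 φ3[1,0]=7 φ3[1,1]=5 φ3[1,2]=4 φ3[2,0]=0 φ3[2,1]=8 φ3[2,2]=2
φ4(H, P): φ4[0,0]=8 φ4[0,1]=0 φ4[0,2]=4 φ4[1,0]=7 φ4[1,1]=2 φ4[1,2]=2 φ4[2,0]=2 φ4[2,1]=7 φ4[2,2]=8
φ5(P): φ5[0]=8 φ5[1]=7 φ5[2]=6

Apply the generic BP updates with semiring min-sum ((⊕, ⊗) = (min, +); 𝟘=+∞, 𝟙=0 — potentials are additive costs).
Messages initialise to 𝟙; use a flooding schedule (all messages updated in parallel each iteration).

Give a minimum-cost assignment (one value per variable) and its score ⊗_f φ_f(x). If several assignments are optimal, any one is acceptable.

init: all messages = 𝟙 over 3 values
r1 m[φ0→C] = [4, 0, 1]
r1 m[φ0→L] = [0, 4, 1]
r1 m[φ1→L] = [1, 1, 2]
r1 m[φ1→A] = [1, 1, 3]
r1 m[φ2→P] = [2, 5, 0]
r1 m[φ2→A] = [0, 7, 5]
r1 m[φ3→P] = [0, 4, 0]
r1 m[φ3→D] = [0, 4, 2]
r1 m[φ4→H] = [0, 2, 2]
r1 m[φ4→P] = [2, 0, 2]
r1 m[φ5→P] = [8, 7, 6]
r1 m[C→φ0] = [0, 0, 0]
r1 m[L→φ0] = [0, 0, 0]
r1 m[L→φ1] = [0, 0, 0]
r1 m[H→φ4] = [0, 0, 0]
r1 m[P→φ2] = [0, 0, 0]
r1 m[P→φ3] = [0, 0, 0]
r1 m[P→φ4] = [0, 0, 0]
r1 m[P→φ5] = [0, 0, 0]
r1 m[A→φ1] = [0, 0, 0]
r1 m[A→φ2] = [0, 0, 0]
r1 m[D→φ3] = [0, 0, 0]
r2 m[φ0→C] = [4, 0, 1]
r2 m[φ0→L] = [0, 4, 1]
r2 m[φ1→L] = [1, 1, 2]
r2 m[φ1→A] = [1, 1, 3]
r2 m[φ2→P] = [2, 5, 0]
r2 m[φ2→A] = [0, 7, 5]
r2 m[φ3→P] = [0, 4, 0]
r2 m[φ3→D] = [0, 4, 2]
r2 m[φ4→H] = [0, 2, 2]
r2 m[φ4→P] = [2, 0, 2]
r2 m[φ5→P] = [8, 7, 6]
r2 m[C→φ0] = [0, 0, 0]
r2 m[L→φ0] = [1, 1, 2]
r2 m[L→φ1] = [0, 4, 1]
r2 m[H→φ4] = [0, 0, 0]
r2 m[P→φ2] = [10, 11, 8]
r2 m[P→φ3] = [12, 12, 8]
r2 m[P→φ4] = [10, 16, 6]
r2 m[P→φ5] = [4, 9, 2]
r2 m[A→φ1] = [0, 7, 5]
r2 m[A→φ2] = [1, 1, 3]
r2 m[D→φ3] = [0, 0, 0]
r3 m[φ0→C] = [5, 1, 3]
r3 m[φ0→L] = [0, 4, 1]
r3 m[φ1→L] = [1, 8, 2]
r3 m[φ1→A] = [1, 3, 7]
r3 m[φ2→P] = [3, 6, 1]
r3 m[φ2→A] = [8, 17, 13]
r3 m[φ3→P] = [0, 4, 0]
r3 m[φ3→D] = [8, 16, 10]
r3 m[φ4→H] = [10, 8, 12]
r3 m[φ4→P] = [2, 0, 2]
r3 m[φ5→P] = [8, 7, 6]
r3 m[C→φ0] = [0, 0, 0]
r3 m[L→φ0] = [1, 1, 2]
r3 m[L→φ1] = [0, 4, 1]
r3 m[H→φ4] = [0, 0, 0]
r3 m[P→φ2] = [10, 11, 8]
r3 m[P→φ3] = [12, 12, 8]
r3 m[P→φ4] = [10, 16, 6]
r3 m[P→φ5] = [4, 9, 2]
r3 m[A→φ1] = [0, 7, 5]
r3 m[A→φ2] = [1, 1, 3]
r3 m[D→φ3] = [0, 0, 0]
r4 m[φ0→C] = [5, 1, 3]
r4 m[φ0→L] = [0, 4, 1]
r4 m[φ1→L] = [1, 8, 2]
r4 m[φ1→A] = [1, 3, 7]
r4 m[φ2→P] = [3, 6, 1]
r4 m[φ2→A] = [8, 17, 13]
r4 m[φ3→P] = [0, 4, 0]
r4 m[φ3→D] = [8, 16, 10]
r4 m[φ4→H] = [10, 8, 12]
r4 m[φ4→P] = [2, 0, 2]
r4 m[φ5→P] = [8, 7, 6]
r4 m[C→φ0] = [0, 0, 0]
r4 m[L→φ0] = [1, 8, 2]
r4 m[L→φ1] = [0, 4, 1]
r4 m[H→φ4] = [0, 0, 0]
r4 m[P→φ2] = [10, 11, 8]
r4 m[P→φ3] = [13, 13, 9]
r4 m[P→φ4] = [11, 17, 7]
r4 m[P→φ5] = [5, 10, 3]
r4 m[A→φ1] = [8, 17, 13]
r4 m[A→φ2] = [1, 3, 7]
r4 m[D→φ3] = [0, 0, 0]
r5 m[φ0→C] = [6, 1, 3]
r5 m[φ0→L] = [0, 4, 1]
r5 m[φ1→L] = [9, 16, 10]
r5 m[φ1→A] = [1, 3, 7]
r5 m[φ2→P] = [3, 6, 1]
r5 m[φ2→A] = [8, 17, 13]
r5 m[φ3→P] = [0, 4, 0]
r5 m[φ3→D] = [9, 17, 11]
r5 m[φ4→H] = [11, 9, 13]
r5 m[φ4→P] = [2, 0, 2]
r5 m[φ5→P] = [8, 7, 6]
r5 m[C→φ0] = [0, 0, 0]
r5 m[L→φ0] = [1, 8, 2]
r5 m[L→φ1] = [0, 4, 1]
r5 m[H→φ4] = [0, 0, 0]
r5 m[P→φ2] = [10, 11, 8]
r5 m[P→φ3] = [13, 13, 9]
r5 m[P→φ4] = [11, 17, 7]
r5 m[P→φ5] = [5, 10, 3]
r5 m[A→φ1] = [8, 17, 13]
r5 m[A→φ2] = [1, 3, 7]
r5 m[D→φ3] = [0, 0, 0]
r6 m[φ0→C] = [6, 1, 3]
r6 m[φ0→L] = [0, 4, 1]
r6 m[φ1→L] = [9, 16, 10]
r6 m[φ1→A] = [1, 3, 7]
r6 m[φ2→P] = [3, 6, 1]
r6 m[φ2→A] = [8, 17, 13]
r6 m[φ3→P] = [0, 4, 0]
r6 m[φ3→D] = [9, 17, 11]
r6 m[φ4→H] = [11, 9, 13]
r6 m[φ4→P] = [2, 0, 2]
r6 m[φ5→P] = [8, 7, 6]
r6 m[C→φ0] = [0, 0, 0]
r6 m[L→φ0] = [9, 16, 10]
r6 m[L→φ1] = [0, 4, 1]
r6 m[H→φ4] = [0, 0, 0]
r6 m[P→φ2] = [10, 11, 8]
r6 m[P→φ3] = [13, 13, 9]
r6 m[P→φ4] = [11, 17, 7]
r6 m[P→φ5] = [5, 10, 3]
r6 m[A→φ1] = [8, 17, 13]
r6 m[A→φ2] = [1, 3, 7]
r6 m[D→φ3] = [0, 0, 0]
r7 m[φ0→C] = [14, 9, 11]
r7 m[φ0→L] = [0, 4, 1]
r7 m[φ1→L] = [9, 16, 10]
r7 m[φ1→A] = [1, 3, 7]
r7 m[φ2→P] = [3, 6, 1]
r7 m[φ2→A] = [8, 17, 13]
r7 m[φ3→P] = [0, 4, 0]
r7 m[φ3→D] = [9, 17, 11]
r7 m[φ4→H] = [11, 9, 13]
r7 m[φ4→P] = [2, 0, 2]
r7 m[φ5→P] = [8, 7, 6]
r7 m[C→φ0] = [0, 0, 0]
r7 m[L→φ0] = [9, 16, 10]
r7 m[L→φ1] = [0, 4, 1]
r7 m[H→φ4] = [0, 0, 0]
r7 m[P→φ2] = [10, 11, 8]
r7 m[P→φ3] = [13, 13, 9]
r7 m[P→φ4] = [11, 17, 7]
r7 m[P→φ5] = [5, 10, 3]
r7 m[A→φ1] = [8, 17, 13]
r7 m[A→φ2] = [1, 3, 7]
r7 m[D→φ3] = [0, 0, 0]
r8 m[φ0→C] = [14, 9, 11]
r8 m[φ0→L] = [0, 4, 1]
r8 m[φ1→L] = [9, 16, 10]
r8 m[φ1→A] = [1, 3, 7]
r8 m[φ2→P] = [3, 6, 1]
r8 m[φ2→A] = [8, 17, 13]
r8 m[φ3→P] = [0, 4, 0]
r8 m[φ3→D] = [9, 17, 11]
r8 m[φ4→H] = [11, 9, 13]
r8 m[φ4→P] = [2, 0, 2]
r8 m[φ5→P] = [8, 7, 6]
r8 m[C→φ0] = [0, 0, 0]
r8 m[L→φ0] = [9, 16, 10]
r8 m[L→φ1] = [0, 4, 1]
r8 m[H→φ4] = [0, 0, 0]
r8 m[P→φ2] = [10, 11, 8]
r8 m[P→φ3] = [13, 13, 9]
r8 m[P→φ4] = [11, 17, 7]
r8 m[P→φ5] = [5, 10, 3]
r8 m[A→φ1] = [8, 17, 13]
r8 m[A→φ2] = [1, 3, 7]
r8 m[D→φ3] = [0, 0, 0]
fixed point reached at round 8
traceback from C: (C=1, L=0, H=1, P=2, A=0, D=0), score=9

assignment: (C=1, L=0, H=1, P=2, A=0, D=0); score = 9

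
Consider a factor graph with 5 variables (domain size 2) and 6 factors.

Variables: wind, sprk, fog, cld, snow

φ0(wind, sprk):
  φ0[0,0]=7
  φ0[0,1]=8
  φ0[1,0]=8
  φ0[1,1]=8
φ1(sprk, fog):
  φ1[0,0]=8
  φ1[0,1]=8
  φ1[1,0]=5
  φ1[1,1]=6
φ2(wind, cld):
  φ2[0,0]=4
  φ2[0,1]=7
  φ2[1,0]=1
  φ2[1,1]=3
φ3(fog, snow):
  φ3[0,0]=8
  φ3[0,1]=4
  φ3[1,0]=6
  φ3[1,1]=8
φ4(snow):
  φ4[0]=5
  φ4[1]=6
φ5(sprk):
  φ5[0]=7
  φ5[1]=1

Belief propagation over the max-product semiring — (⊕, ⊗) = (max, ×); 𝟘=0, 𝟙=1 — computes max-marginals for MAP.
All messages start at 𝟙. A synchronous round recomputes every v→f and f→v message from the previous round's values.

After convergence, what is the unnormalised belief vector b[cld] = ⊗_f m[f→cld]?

b[cld] = [75264, 131712]

init: all messages = 𝟙 over 2 values
r1 m[φ0→wind] = [8, 8]
r1 m[φ0→sprk] = [8, 8]
r1 m[φ1→sprk] = [8, 6]
r1 m[φ1→fog] = [8, 8]
r1 m[φ2→wind] = [7, 3]
r1 m[φ2→cld] = [4, 7]
r1 m[φ3→fog] = [8, 8]
r1 m[φ3→snow] = [8, 8]
r1 m[φ4→snow] = [5, 6]
r1 m[φ5→sprk] = [7, 1]
r1 m[wind→φ0] = [1, 1]
r1 m[wind→φ2] = [1, 1]
r1 m[sprk→φ0] = [1, 1]
r1 m[sprk→φ1] = [1, 1]
r1 m[sprk→φ5] = [1, 1]
r1 m[fog→φ1] = [1, 1]
r1 m[fog→φ3] = [1, 1]
r1 m[cld→φ2] = [1, 1]
r1 m[snow→φ3] = [1, 1]
r1 m[snow→φ4] = [1, 1]
r2 m[φ0→wind] = [8, 8]
r2 m[φ0→sprk] = [8, 8]
r2 m[φ1→sprk] = [8, 6]
r2 m[φ1→fog] = [8, 8]
r2 m[φ2→wind] = [7, 3]
r2 m[φ2→cld] = [4, 7]
r2 m[φ3→fog] = [8, 8]
r2 m[φ3→snow] = [8, 8]
r2 m[φ4→snow] = [5, 6]
r2 m[φ5→sprk] = [7, 1]
r2 m[wind→φ0] = [7, 3]
r2 m[wind→φ2] = [8, 8]
r2 m[sprk→φ0] = [56, 6]
r2 m[sprk→φ1] = [56, 8]
r2 m[sprk→φ5] = [64, 48]
r2 m[fog→φ1] = [8, 8]
r2 m[fog→φ3] = [8, 8]
r2 m[cld→φ2] = [1, 1]
r2 m[snow→φ3] = [5, 6]
r2 m[snow→φ4] = [8, 8]
r3 m[φ0→wind] = [392, 448]
r3 m[φ0→sprk] = [49, 56]
r3 m[φ1→sprk] = [64, 48]
r3 m[φ1→fog] = [448, 448]
r3 m[φ2→wind] = [7, 3]
r3 m[φ2→cld] = [32, 56]
r3 m[φ3→fog] = [40, 48]
r3 m[φ3→snow] = [64, 64]
r3 m[φ4→snow] = [5, 6]
r3 m[φ5→sprk] = [7, 1]
r3 m[wind→φ0] = [7, 3]
r3 m[wind→φ2] = [8, 8]
r3 m[sprk→φ0] = [56, 6]
r3 m[sprk→φ1] = [56, 8]
r3 m[sprk→φ5] = [64, 48]
r3 m[fog→φ1] = [8, 8]
r3 m[fog→φ3] = [8, 8]
r3 m[cld→φ2] = [1, 1]
r3 m[snow→φ3] = [5, 6]
r3 m[snow→φ4] = [8, 8]
r4 m[φ0→wind] = [392, 448]
r4 m[φ0→sprk] = [49, 56]
r4 m[φ1→sprk] = [64, 48]
r4 m[φ1→fog] = [448, 448]
r4 m[φ2→wind] = [7, 3]
r4 m[φ2→cld] = [32, 56]
r4 m[φ3→fog] = [40, 48]
r4 m[φ3→snow] = [64, 64]
r4 m[φ4→snow] = [5, 6]
r4 m[φ5→sprk] = [7, 1]
r4 m[wind→φ0] = [7, 3]
r4 m[wind→φ2] = [392, 448]
r4 m[sprk→φ0] = [448, 48]
r4 m[sprk→φ1] = [343, 56]
r4 m[sprk→φ5] = [3136, 2688]
r4 m[fog→φ1] = [40, 48]
r4 m[fog→φ3] = [448, 448]
r4 m[cld→φ2] = [1, 1]
r4 m[snow→φ3] = [5, 6]
r4 m[snow→φ4] = [64, 64]
r5 m[φ0→wind] = [3136, 3584]
r5 m[φ0→sprk] = [49, 56]
r5 m[φ1→sprk] = [384, 288]
r5 m[φ1→fog] = [2744, 2744]
r5 m[φ2→wind] = [7, 3]
r5 m[φ2→cld] = [1568, 2744]
r5 m[φ3→fog] = [40, 48]
r5 m[φ3→snow] = [3584, 3584]
r5 m[φ4→snow] = [5, 6]
r5 m[φ5→sprk] = [7, 1]
r5 m[wind→φ0] = [7, 3]
r5 m[wind→φ2] = [392, 448]
r5 m[sprk→φ0] = [448, 48]
r5 m[sprk→φ1] = [343, 56]
r5 m[sprk→φ5] = [3136, 2688]
r5 m[fog→φ1] = [40, 48]
r5 m[fog→φ3] = [448, 448]
r5 m[cld→φ2] = [1, 1]
r5 m[snow→φ3] = [5, 6]
r5 m[snow→φ4] = [64, 64]
r6 m[φ0→wind] = [3136, 3584]
r6 m[φ0→sprk] = [49, 56]
r6 m[φ1→sprk] = [384, 288]
r6 m[φ1→fog] = [2744, 2744]
r6 m[φ2→wind] = [7, 3]
r6 m[φ2→cld] = [1568, 2744]
r6 m[φ3→fog] = [40, 48]
r6 m[φ3→snow] = [3584, 3584]
r6 m[φ4→snow] = [5, 6]
r6 m[φ5→sprk] = [7, 1]
r6 m[wind→φ0] = [7, 3]
r6 m[wind→φ2] = [3136, 3584]
r6 m[sprk→φ0] = [2688, 288]
r6 m[sprk→φ1] = [343, 56]
r6 m[sprk→φ5] = [18816, 16128]
r6 m[fog→φ1] = [40, 48]
r6 m[fog→φ3] = [2744, 2744]
r6 m[cld→φ2] = [1, 1]
r6 m[snow→φ3] = [5, 6]
r6 m[snow→φ4] = [3584, 3584]
r7 m[φ0→wind] = [18816, 21504]
r7 m[φ0→sprk] = [49, 56]
r7 m[φ1→sprk] = [384, 288]
r7 m[φ1→fog] = [2744, 2744]
r7 m[φ2→wind] = [7, 3]
r7 m[φ2→cld] = [12544, 21952]
r7 m[φ3→fog] = [40, 48]
r7 m[φ3→snow] = [21952, 21952]
r7 m[φ4→snow] = [5, 6]
r7 m[φ5→sprk] = [7, 1]
r7 m[wind→φ0] = [7, 3]
r7 m[wind→φ2] = [3136, 3584]
r7 m[sprk→φ0] = [2688, 288]
r7 m[sprk→φ1] = [343, 56]
r7 m[sprk→φ5] = [18816, 16128]
r7 m[fog→φ1] = [40, 48]
r7 m[fog→φ3] = [2744, 2744]
r7 m[cld→φ2] = [1, 1]
r7 m[snow→φ3] = [5, 6]
r7 m[snow→φ4] = [3584, 3584]
r8 m[φ0→wind] = [18816, 21504]
r8 m[φ0→sprk] = [49, 56]
r8 m[φ1→sprk] = [384, 288]
r8 m[φ1→fog] = [2744, 2744]
r8 m[φ2→wind] = [7, 3]
r8 m[φ2→cld] = [12544, 21952]
r8 m[φ3→fog] = [40, 48]
r8 m[φ3→snow] = [21952, 21952]
r8 m[φ4→snow] = [5, 6]
r8 m[φ5→sprk] = [7, 1]
r8 m[wind→φ0] = [7, 3]
r8 m[wind→φ2] = [18816, 21504]
r8 m[sprk→φ0] = [2688, 288]
r8 m[sprk→φ1] = [343, 56]
r8 m[sprk→φ5] = [18816, 16128]
r8 m[fog→φ1] = [40, 48]
r8 m[fog→φ3] = [2744, 2744]
r8 m[cld→φ2] = [1, 1]
r8 m[snow→φ3] = [5, 6]
r8 m[snow→φ4] = [21952, 21952]
r9 m[φ0→wind] = [18816, 21504]
r9 m[φ0→sprk] = [49, 56]
r9 m[φ1→sprk] = [384, 288]
r9 m[φ1→fog] = [2744, 2744]
r9 m[φ2→wind] = [7, 3]
r9 m[φ2→cld] = [75264, 131712]
r9 m[φ3→fog] = [40, 48]
r9 m[φ3→snow] = [21952, 21952]
r9 m[φ4→snow] = [5, 6]
r9 m[φ5→sprk] = [7, 1]
r9 m[wind→φ0] = [7, 3]
r9 m[wind→φ2] = [18816, 21504]
r9 m[sprk→φ0] = [2688, 288]
r9 m[sprk→φ1] = [343, 56]
r9 m[sprk→φ5] = [18816, 16128]
r9 m[fog→φ1] = [40, 48]
r9 m[fog→φ3] = [2744, 2744]
r9 m[cld→φ2] = [1, 1]
r9 m[snow→φ3] = [5, 6]
r9 m[snow→φ4] = [21952, 21952]
r10 m[φ0→wind] = [18816, 21504]
r10 m[φ0→sprk] = [49, 56]
r10 m[φ1→sprk] = [384, 288]
r10 m[φ1→fog] = [2744, 2744]
r10 m[φ2→wind] = [7, 3]
r10 m[φ2→cld] = [75264, 131712]
r10 m[φ3→fog] = [40, 48]
r10 m[φ3→snow] = [21952, 21952]
r10 m[φ4→snow] = [5, 6]
r10 m[φ5→sprk] = [7, 1]
r10 m[wind→φ0] = [7, 3]
r10 m[wind→φ2] = [18816, 21504]
r10 m[sprk→φ0] = [2688, 288]
r10 m[sprk→φ1] = [343, 56]
r10 m[sprk→φ5] = [18816, 16128]
r10 m[fog→φ1] = [40, 48]
r10 m[fog→φ3] = [2744, 2744]
r10 m[cld→φ2] = [1, 1]
r10 m[snow→φ3] = [5, 6]
r10 m[snow→φ4] = [21952, 21952]
fixed point reached at round 10
b[cld] = ⊗ incoming = [75264, 131712]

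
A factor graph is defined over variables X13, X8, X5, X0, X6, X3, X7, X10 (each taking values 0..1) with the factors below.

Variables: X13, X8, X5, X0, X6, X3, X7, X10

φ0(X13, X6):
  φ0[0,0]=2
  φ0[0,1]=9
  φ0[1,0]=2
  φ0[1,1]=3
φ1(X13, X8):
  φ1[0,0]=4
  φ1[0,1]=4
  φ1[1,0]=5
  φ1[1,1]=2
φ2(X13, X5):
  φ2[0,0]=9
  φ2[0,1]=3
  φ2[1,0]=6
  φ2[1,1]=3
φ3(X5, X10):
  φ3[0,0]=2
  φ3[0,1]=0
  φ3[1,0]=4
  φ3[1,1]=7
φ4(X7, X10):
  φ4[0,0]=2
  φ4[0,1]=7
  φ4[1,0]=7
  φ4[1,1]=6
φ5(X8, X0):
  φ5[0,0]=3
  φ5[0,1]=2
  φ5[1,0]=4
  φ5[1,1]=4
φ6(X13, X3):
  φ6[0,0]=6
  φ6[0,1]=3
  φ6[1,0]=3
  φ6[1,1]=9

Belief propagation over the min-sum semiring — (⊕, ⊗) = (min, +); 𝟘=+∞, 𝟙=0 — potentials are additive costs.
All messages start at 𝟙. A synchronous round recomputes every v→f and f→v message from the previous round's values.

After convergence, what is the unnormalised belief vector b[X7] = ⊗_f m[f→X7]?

b[X7] = [20, 23]

init: all messages = 𝟙 over 2 values
r1 m[φ0→X13] = [2, 2]
r1 m[φ0→X6] = [2, 3]
r1 m[φ1→X13] = [4, 2]
r1 m[φ1→X8] = [4, 2]
r1 m[φ2→X13] = [3, 3]
r1 m[φ2→X5] = [6, 3]
r1 m[φ3→X5] = [0, 4]
r1 m[φ3→X10] = [2, 0]
r1 m[φ4→X7] = [2, 6]
r1 m[φ4→X10] = [2, 6]
r1 m[φ5→X8] = [2, 4]
r1 m[φ5→X0] = [3, 2]
r1 m[φ6→X13] = [3, 3]
r1 m[φ6→X3] = [3, 3]
r1 m[X13→φ0] = [0, 0]
r1 m[X13→φ1] = [0, 0]
r1 m[X13→φ2] = [0, 0]
r1 m[X13→φ6] = [0, 0]
r1 m[X8→φ1] = [0, 0]
r1 m[X8→φ5] = [0, 0]
r1 m[X5→φ2] = [0, 0]
r1 m[X5→φ3] = [0, 0]
r1 m[X0→φ5] = [0, 0]
r1 m[X6→φ0] = [0, 0]
r1 m[X3→φ6] = [0, 0]
r1 m[X7→φ4] = [0, 0]
r1 m[X10→φ3] = [0, 0]
r1 m[X10→φ4] = [0, 0]
r2 m[φ0→X13] = [2, 2]
r2 m[φ0→X6] = [2, 3]
r2 m[φ1→X13] = [4, 2]
r2 m[φ1→X8] = [4, 2]
r2 m[φ2→X13] = [3, 3]
r2 m[φ2→X5] = [6, 3]
r2 m[φ3→X5] = [0, 4]
r2 m[φ3→X10] = [2, 0]
r2 m[φ4→X7] = [2, 6]
r2 m[φ4→X10] = [2, 6]
r2 m[φ5→X8] = [2, 4]
r2 m[φ5→X0] = [3, 2]
r2 m[φ6→X13] = [3, 3]
r2 m[φ6→X3] = [3, 3]
r2 m[X13→φ0] = [10, 8]
r2 m[X13→φ1] = [8, 8]
r2 m[X13→φ2] = [9, 7]
r2 m[X13→φ6] = [9, 7]
r2 m[X8→φ1] = [2, 4]
r2 m[X8→φ5] = [4, 2]
r2 m[X5→φ2] = [0, 4]
r2 m[X5→φ3] = [6, 3]
r2 m[X0→φ5] = [0, 0]
r2 m[X6→φ0] = [0, 0]
r2 m[X3→φ6] = [0, 0]
r2 m[X7→φ4] = [0, 0]
r2 m[X10→φ3] = [2, 6]
r2 m[X10→φ4] = [2, 0]
r3 m[φ0→X13] = [2, 2]
r3 m[φ0→X6] = [10, 11]
r3 m[φ1→X13] = [6, 6]
r3 m[φ1→X8] = [12, 10]
r3 m[φ2→X13] = [7, 6]
r3 m[φ2→X5] = [13, 10]
r3 m[φ3→X5] = [4, 6]
r3 m[φ3→X10] = [7, 6]
r3 m[φ4→X7] = [4, 6]
r3 m[φ4→X10] = [2, 6]
r3 m[φ5→X8] = [2, 4]
r3 m[φ5→X0] = [6, 6]
r3 m[φ6→X13] = [3, 3]
r3 m[φ6→X3] = [10, 12]
r3 m[X13→φ0] = [10, 8]
r3 m[X13→φ1] = [8, 8]
r3 m[X13→φ2] = [9, 7]
r3 m[X13→φ6] = [9, 7]
r3 m[X8→φ1] = [2, 4]
r3 m[X8→φ5] = [4, 2]
r3 m[X5→φ2] = [0, 4]
r3 m[X5→φ3] = [6, 3]
r3 m[X0→φ5] = [0, 0]
r3 m[X6→φ0] = [0, 0]
r3 m[X3→φ6] = [0, 0]
r3 m[X7→φ4] = [0, 0]
r3 m[X10→φ3] = [2, 6]
r3 m[X10→φ4] = [2, 0]
r4 m[φ0→X13] = [2, 2]
r4 m[φ0→X6] = [10, 11]
r4 m[φ1→X13] = [6, 6]
r4 m[φ1→X8] = [12, 10]
r4 m[φ2→X13] = [7, 6]
r4 m[φ2→X5] = [13, 10]
r4 m[φ3→X5] = [4, 6]
r4 m[φ3→X10] = [7, 6]
r4 m[φ4→X7] = [4, 6]
r4 m[φ4→X10] = [2, 6]
r4 m[φ5→X8] = [2, 4]
r4 m[φ5→X0] = [6, 6]
r4 m[φ6→X13] = [3, 3]
r4 m[φ6→X3] = [10, 12]
r4 m[X13→φ0] = [16, 15]
r4 m[X13→φ1] = [12, 11]
r4 m[X13→φ2] = [11, 11]
r4 m[X13→φ6] = [15, 14]
r4 m[X8→φ1] = [2, 4]
r4 m[X8→φ5] = [12, 10]
r4 m[X5→φ2] = [4, 6]
r4 m[X5→φ3] = [13, 10]
r4 m[X0→φ5] = [0, 0]
r4 m[X6→φ0] = [0, 0]
r4 m[X3→φ6] = [0, 0]
r4 m[X7→φ4] = [0, 0]
r4 m[X10→φ3] = [2, 6]
r4 m[X10→φ4] = [7, 6]
r5 m[φ0→X13] = [2, 2]
r5 m[φ0→X6] = [17, 18]
r5 m[φ1→X13] = [6, 6]
r5 m[φ1→X8] = [16, 13]
r5 m[φ2→X13] = [9, 9]
r5 m[φ2→X5] = [17, 14]
r5 m[φ3→X5] = [4, 6]
r5 m[φ3→X10] = [14, 13]
r5 m[φ4→X7] = [9, 12]
r5 m[φ4→X10] = [2, 6]
r5 m[φ5→X8] = [2, 4]
r5 m[φ5→X0] = [14, 14]
r5 m[φ6→X13] = [3, 3]
r5 m[φ6→X3] = [17, 18]
r5 m[X13→φ0] = [16, 15]
r5 m[X13→φ1] = [12, 11]
r5 m[X13→φ2] = [11, 11]
r5 m[X13→φ6] = [15, 14]
r5 m[X8→φ1] = [2, 4]
r5 m[X8→φ5] = [12, 10]
r5 m[X5→φ2] = [4, 6]
r5 m[X5→φ3] = [13, 10]
r5 m[X0→φ5] = [0, 0]
r5 m[X6→φ0] = [0, 0]
r5 m[X3→φ6] = [0, 0]
r5 m[X7→φ4] = [0, 0]
r5 m[X10→φ3] = [2, 6]
r5 m[X10→φ4] = [7, 6]
r6 m[φ0→X13] = [2, 2]
r6 m[φ0→X6] = [17, 18]
r6 m[φ1→X13] = [6, 6]
r6 m[φ1→X8] = [16, 13]
r6 m[φ2→X13] = [9, 9]
r6 m[φ2→X5] = [17, 14]
r6 m[φ3→X5] = [4, 6]
r6 m[φ3→X10] = [14, 13]
r6 m[φ4→X7] = [9, 12]
r6 m[φ4→X10] = [2, 6]
r6 m[φ5→X8] = [2, 4]
r6 m[φ5→X0] = [14, 14]
r6 m[φ6→X13] = [3, 3]
r6 m[φ6→X3] = [17, 18]
r6 m[X13→φ0] = [18, 18]
r6 m[X13→φ1] = [14, 14]
r6 m[X13→φ2] = [11, 11]
r6 m[X13→φ6] = [17, 17]
r6 m[X8→φ1] = [2, 4]
r6 m[X8→φ5] = [16, 13]
r6 m[X5→φ2] = [4, 6]
r6 m[X5→φ3] = [17, 14]
r6 m[X0→φ5] = [0, 0]
r6 m[X6→φ0] = [0, 0]
r6 m[X3→φ6] = [0, 0]
r6 m[X7→φ4] = [0, 0]
r6 m[X10→φ3] = [2, 6]
r6 m[X10→φ4] = [14, 13]
r7 m[φ0→X13] = [2, 2]
r7 m[φ0→X6] = [20, 21]
r7 m[φ1→X13] = [6, 6]
r7 m[φ1→X8] = [18, 16]
r7 m[φ2→X13] = [9, 9]
r7 m[φ2→X5] = [17, 14]
r7 m[φ3→X5] = [4, 6]
r7 m[φ3→X10] = [18, 17]
r7 m[φ4→X7] = [16, 19]
r7 m[φ4→X10] = [2, 6]
r7 m[φ5→X8] = [2, 4]
r7 m[φ5→X0] = [17, 17]
r7 m[φ6→X13] = [3, 3]
r7 m[φ6→X3] = [20, 20]
r7 m[X13→φ0] = [18, 18]
r7 m[X13→φ1] = [14, 14]
r7 m[X13→φ2] = [11, 11]
r7 m[X13→φ6] = [17, 17]
r7 m[X8→φ1] = [2, 4]
r7 m[X8→φ5] = [16, 13]
r7 m[X5→φ2] = [4, 6]
r7 m[X5→φ3] = [17, 14]
r7 m[X0→φ5] = [0, 0]
r7 m[X6→φ0] = [0, 0]
r7 m[X3→φ6] = [0, 0]
r7 m[X7→φ4] = [0, 0]
r7 m[X10→φ3] = [2, 6]
r7 m[X10→φ4] = [14, 13]
r8 m[φ0→X13] = [2, 2]
r8 m[φ0→X6] = [20, 21]
r8 m[φ1→X13] = [6, 6]
r8 m[φ1→X8] = [18, 16]
r8 m[φ2→X13] = [9, 9]
r8 m[φ2→X5] = [17, 14]
r8 m[φ3→X5] = [4, 6]
r8 m[φ3→X10] = [18, 17]
r8 m[φ4→X7] = [16, 19]
r8 m[φ4→X10] = [2, 6]
r8 m[φ5→X8] = [2, 4]
r8 m[φ5→X0] = [17, 17]
r8 m[φ6→X13] = [3, 3]
r8 m[φ6→X3] = [20, 20]
r8 m[X13→φ0] = [18, 18]
r8 m[X13→φ1] = [14, 14]
r8 m[X13→φ2] = [11, 11]
r8 m[X13→φ6] = [17, 17]
r8 m[X8→φ1] = [2, 4]
r8 m[X8→φ5] = [18, 16]
r8 m[X5→φ2] = [4, 6]
r8 m[X5→φ3] = [17, 14]
r8 m[X0→φ5] = [0, 0]
r8 m[X6→φ0] = [0, 0]
r8 m[X3→φ6] = [0, 0]
r8 m[X7→φ4] = [0, 0]
r8 m[X10→φ3] = [2, 6]
r8 m[X10→φ4] = [18, 17]
r9 m[φ0→X13] = [2, 2]
r9 m[φ0→X6] = [20, 21]
r9 m[φ1→X13] = [6, 6]
r9 m[φ1→X8] = [18, 16]
r9 m[φ2→X13] = [9, 9]
r9 m[φ2→X5] = [17, 14]
r9 m[φ3→X5] = [4, 6]
r9 m[φ3→X10] = [18, 17]
r9 m[φ4→X7] = [20, 23]
r9 m[φ4→X10] = [2, 6]
r9 m[φ5→X8] = [2, 4]
r9 m[φ5→X0] = [20, 20]
r9 m[φ6→X13] = [3, 3]
r9 m[φ6→X3] = [20, 20]
r9 m[X13→φ0] = [18, 18]
r9 m[X13→φ1] = [14, 14]
r9 m[X13→φ2] = [11, 11]
r9 m[X13→φ6] = [17, 17]
r9 m[X8→φ1] = [2, 4]
r9 m[X8→φ5] = [18, 16]
r9 m[X5→φ2] = [4, 6]
r9 m[X5→φ3] = [17, 14]
r9 m[X0→φ5] = [0, 0]
r9 m[X6→φ0] = [0, 0]
r9 m[X3→φ6] = [0, 0]
r9 m[X7→φ4] = [0, 0]
r9 m[X10→φ3] = [2, 6]
r9 m[X10→φ4] = [18, 17]
r10 m[φ0→X13] = [2, 2]
r10 m[φ0→X6] = [20, 21]
r10 m[φ1→X13] = [6, 6]
r10 m[φ1→X8] = [18, 16]
r10 m[φ2→X13] = [9, 9]
r10 m[φ2→X5] = [17, 14]
r10 m[φ3→X5] = [4, 6]
r10 m[φ3→X10] = [18, 17]
r10 m[φ4→X7] = [20, 23]
r10 m[φ4→X10] = [2, 6]
r10 m[φ5→X8] = [2, 4]
r10 m[φ5→X0] = [20, 20]
r10 m[φ6→X13] = [3, 3]
r10 m[φ6→X3] = [20, 20]
r10 m[X13→φ0] = [18, 18]
r10 m[X13→φ1] = [14, 14]
r10 m[X13→φ2] = [11, 11]
r10 m[X13→φ6] = [17, 17]
r10 m[X8→φ1] = [2, 4]
r10 m[X8→φ5] = [18, 16]
r10 m[X5→φ2] = [4, 6]
r10 m[X5→φ3] = [17, 14]
r10 m[X0→φ5] = [0, 0]
r10 m[X6→φ0] = [0, 0]
r10 m[X3→φ6] = [0, 0]
r10 m[X7→φ4] = [0, 0]
r10 m[X10→φ3] = [2, 6]
r10 m[X10→φ4] = [18, 17]
fixed point reached at round 10
b[X7] = ⊗ incoming = [20, 23]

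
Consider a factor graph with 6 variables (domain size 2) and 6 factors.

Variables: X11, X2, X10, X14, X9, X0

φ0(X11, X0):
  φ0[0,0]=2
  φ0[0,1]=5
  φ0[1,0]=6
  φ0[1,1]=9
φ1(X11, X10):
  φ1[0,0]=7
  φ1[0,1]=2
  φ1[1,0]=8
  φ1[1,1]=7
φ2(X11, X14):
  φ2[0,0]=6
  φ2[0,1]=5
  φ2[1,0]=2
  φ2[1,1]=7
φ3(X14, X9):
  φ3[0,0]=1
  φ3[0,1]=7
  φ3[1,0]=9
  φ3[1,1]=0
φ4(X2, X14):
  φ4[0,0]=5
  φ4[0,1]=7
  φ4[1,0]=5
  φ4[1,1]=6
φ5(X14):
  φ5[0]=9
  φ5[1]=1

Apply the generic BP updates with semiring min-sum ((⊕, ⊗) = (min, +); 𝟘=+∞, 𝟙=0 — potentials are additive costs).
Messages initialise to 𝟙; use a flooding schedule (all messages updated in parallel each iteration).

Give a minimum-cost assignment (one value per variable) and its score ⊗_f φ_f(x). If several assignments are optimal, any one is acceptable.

assignment: (X11=0, X2=1, X10=1, X14=1, X9=1, X0=0); score = 16

init: all messages = 𝟙 over 2 values
r1 m[φ0→X11] = [2, 6]
r1 m[φ0→X0] = [2, 5]
r1 m[φ1→X11] = [2, 7]
r1 m[φ1→X10] = [7, 2]
r1 m[φ2→X11] = [5, 2]
r1 m[φ2→X14] = [2, 5]
r1 m[φ3→X14] = [1, 0]
r1 m[φ3→X9] = [1, 0]
r1 m[φ4→X2] = [5, 5]
r1 m[φ4→X14] = [5, 6]
r1 m[φ5→X14] = [9, 1]
r1 m[X11→φ0] = [0, 0]
r1 m[X11→φ1] = [0, 0]
r1 m[X11→φ2] = [0, 0]
r1 m[X2→φ4] = [0, 0]
r1 m[X10→φ1] = [0, 0]
r1 m[X14→φ2] = [0, 0]
r1 m[X14→φ3] = [0, 0]
r1 m[X14→φ4] = [0, 0]
r1 m[X14→φ5] = [0, 0]
r1 m[X9→φ3] = [0, 0]
r1 m[X0→φ0] = [0, 0]
r2 m[φ0→X11] = [2, 6]
r2 m[φ0→X0] = [2, 5]
r2 m[φ1→X11] = [2, 7]
r2 m[φ1→X10] = [7, 2]
r2 m[φ2→X11] = [5, 2]
r2 m[φ2→X14] = [2, 5]
r2 m[φ3→X14] = [1, 0]
r2 m[φ3→X9] = [1, 0]
r2 m[φ4→X2] = [5, 5]
r2 m[φ4→X14] = [5, 6]
r2 m[φ5→X14] = [9, 1]
r2 m[X11→φ0] = [7, 9]
r2 m[X11→φ1] = [7, 8]
r2 m[X11→φ2] = [4, 13]
r2 m[X2→φ4] = [0, 0]
r2 m[X10→φ1] = [0, 0]
r2 m[X14→φ2] = [15, 7]
r2 m[X14→φ3] = [16, 12]
r2 m[X14→φ4] = [12, 6]
r2 m[X14→φ5] = [8, 11]
r2 m[X9→φ3] = [0, 0]
r2 m[X0→φ0] = [0, 0]
r3 m[φ0→X11] = [2, 6]
r3 m[φ0→X0] = [9, 12]
r3 m[φ1→X11] = [2, 7]
r3 m[φ1→X10] = [14, 9]
r3 m[φ2→X11] = [12, 14]
r3 m[φ2→X14] = [10, 9]
r3 m[φ3→X14] = [1, 0]
r3 m[φ3→X9] = [17, 12]
r3 m[φ4→X2] = [13, 12]
r3 m[φ4→X14] = [5, 6]
r3 m[φ5→X14] = [9, 1]
r3 m[X11→φ0] = [7, 9]
r3 m[X11→φ1] = [7, 8]
r3 m[X11→φ2] = [4, 13]
r3 m[X2→φ4] = [0, 0]
r3 m[X10→φ1] = [0, 0]
r3 m[X14→φ2] = [15, 7]
r3 m[X14→φ3] = [16, 12]
r3 m[X14→φ4] = [12, 6]
r3 m[X14→φ5] = [8, 11]
r3 m[X9→φ3] = [0, 0]
r3 m[X0→φ0] = [0, 0]
r4 m[φ0→X11] = [2, 6]
r4 m[φ0→X0] = [9, 12]
r4 m[φ1→X11] = [2, 7]
r4 m[φ1→X10] = [14, 9]
r4 m[φ2→X11] = [12, 14]
r4 m[φ2→X14] = [10, 9]
r4 m[φ3→X14] = [1, 0]
r4 m[φ3→X9] = [17, 12]
r4 m[φ4→X2] = [13, 12]
r4 m[φ4→X14] = [5, 6]
r4 m[φ5→X14] = [9, 1]
r4 m[X11→φ0] = [14, 21]
r4 m[X11→φ1] = [14, 20]
r4 m[X11→φ2] = [4, 13]
r4 m[X2→φ4] = [0, 0]
r4 m[X10→φ1] = [0, 0]
r4 m[X14→φ2] = [15, 7]
r4 m[X14→φ3] = [24, 16]
r4 m[X14→φ4] = [20, 10]
r4 m[X14→φ5] = [16, 15]
r4 m[X9→φ3] = [0, 0]
r4 m[X0→φ0] = [0, 0]
r5 m[φ0→X11] = [2, 6]
r5 m[φ0→X0] = [16, 19]
r5 m[φ1→X11] = [2, 7]
r5 m[φ1→X10] = [21, 16]
r5 m[φ2→X11] = [12, 14]
r5 m[φ2→X14] = [10, 9]
r5 m[φ3→X14] = [1, 0]
r5 m[φ3→X9] = [25, 16]
r5 m[φ4→X2] = [17, 16]
r5 m[φ4→X14] = [5, 6]
r5 m[φ5→X14] = [9, 1]
r5 m[X11→φ0] = [14, 21]
r5 m[X11→φ1] = [14, 20]
r5 m[X11→φ2] = [4, 13]
r5 m[X2→φ4] = [0, 0]
r5 m[X10→φ1] = [0, 0]
r5 m[X14→φ2] = [15, 7]
r5 m[X14→φ3] = [24, 16]
r5 m[X14→φ4] = [20, 10]
r5 m[X14→φ5] = [16, 15]
r5 m[X9→φ3] = [0, 0]
r5 m[X0→φ0] = [0, 0]
r6 m[φ0→X11] = [2, 6]
r6 m[φ0→X0] = [16, 19]
r6 m[φ1→X11] = [2, 7]
r6 m[φ1→X10] = [21, 16]
r6 m[φ2→X11] = [12, 14]
r6 m[φ2→X14] = [10, 9]
r6 m[φ3→X14] = [1, 0]
r6 m[φ3→X9] = [25, 16]
r6 m[φ4→X2] = [17, 16]
r6 m[φ4→X14] = [5, 6]
r6 m[φ5→X14] = [9, 1]
r6 m[X11→φ0] = [14, 21]
r6 m[X11→φ1] = [14, 20]
r6 m[X11→φ2] = [4, 13]
r6 m[X2→φ4] = [0, 0]
r6 m[X10→φ1] = [0, 0]
r6 m[X14→φ2] = [15, 7]
r6 m[X14→φ3] = [24, 16]
r6 m[X14→φ4] = [20, 10]
r6 m[X14→φ5] = [16, 15]
r6 m[X9→φ3] = [0, 0]
r6 m[X0→φ0] = [0, 0]
fixed point reached at round 6
traceback from X11: (X11=0, X2=1, X10=1, X14=1, X9=1, X0=0), score=16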